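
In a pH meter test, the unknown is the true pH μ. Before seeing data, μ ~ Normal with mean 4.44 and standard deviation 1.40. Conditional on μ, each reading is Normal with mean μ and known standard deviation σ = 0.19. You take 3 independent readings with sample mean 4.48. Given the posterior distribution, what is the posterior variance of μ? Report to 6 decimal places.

0.011960

For Normal data with known variance σ², a Normal(μ₀, σ₀²) prior on μ is conjugate. Posterior precision = 1/σ₀² + n/σ²; posterior mean is the precision-weighted average of μ₀ and x̄.
σ₀² = 1.40² = 1.96, σ² = 0.19² = 0.0361; σ² + n·σ₀² = 0.0361 + 3·1.96 = 5.9161.
Posterior precision = 1/σ₀² + n/σ² = 1/1.96 + 3/0.0361 = (σ² + n·σ₀²)/(σ₀²σ²) = 5.9161/(1.96·0.0361); posterior variance σₙ² = σ₀²σ²/(σ² + n·σ₀²) = 1.96·0.0361/5.9161 = 0.011960.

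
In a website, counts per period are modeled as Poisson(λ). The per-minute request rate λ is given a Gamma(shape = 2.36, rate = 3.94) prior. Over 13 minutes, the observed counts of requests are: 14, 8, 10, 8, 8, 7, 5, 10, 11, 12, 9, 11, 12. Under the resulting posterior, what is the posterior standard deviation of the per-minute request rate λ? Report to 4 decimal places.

With a Gamma(shape α, rate β) prior, the Poisson likelihood is conjugate: the posterior is Gamma(α + ΣXᵢ, β + n).
Sum of counts S = 125 over n = 13 minutes.
Posterior: Gamma(α+S, β+n) = Gamma(2.36+125, 3.94+13) = Gamma(127.36, 16.94).
SD = √α/β = √127.36/16.94 = 0.6662.

0.6662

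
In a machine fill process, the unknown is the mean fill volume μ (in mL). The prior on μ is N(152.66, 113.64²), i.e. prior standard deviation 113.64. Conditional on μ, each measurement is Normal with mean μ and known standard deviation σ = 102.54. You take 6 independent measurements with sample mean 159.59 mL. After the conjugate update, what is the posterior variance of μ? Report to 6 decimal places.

For Normal data with known variance σ², a Normal(μ₀, σ₀²) prior on μ is conjugate. Posterior precision = 1/σ₀² + n/σ²; posterior mean is the precision-weighted average of μ₀ and x̄.
σ₀² = 113.64² = 12914.0496, σ² = 102.54² = 10514.4516; σ² + n·σ₀² = 10514.4516 + 6·12914.0496 = 87998.7492.
Posterior precision = 1/σ₀² + n/σ² = 1/12914.0496 + 6/10514.4516 = (σ² + n·σ₀²)/(σ₀²σ²) = 87998.7492/(12914.0496·10514.4516); posterior variance σₙ² = σ₀²σ²/(σ² + n·σ₀²) = 12914.0496·10514.4516/87998.7492 = 1543.023631.

1543.023631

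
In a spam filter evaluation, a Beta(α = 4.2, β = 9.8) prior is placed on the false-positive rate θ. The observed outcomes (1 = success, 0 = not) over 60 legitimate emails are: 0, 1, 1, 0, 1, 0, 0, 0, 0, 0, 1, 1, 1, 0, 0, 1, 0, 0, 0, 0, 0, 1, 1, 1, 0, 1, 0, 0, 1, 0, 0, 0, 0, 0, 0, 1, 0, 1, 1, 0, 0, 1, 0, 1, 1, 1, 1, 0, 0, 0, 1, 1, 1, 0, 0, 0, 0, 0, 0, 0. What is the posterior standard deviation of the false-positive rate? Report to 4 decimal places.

0.0557

The Beta prior is conjugate to a Binomial/Bernoulli likelihood; the update adds successes to α and failures to β.
Posterior: Beta(α+k, β+n−k) = Beta(4.2+23, 9.8+37) = Beta(27.2, 46.8).
Var = αβ/((α+β)²(α+β+1)) = 27.2·46.8/(74.0²·75.0) = 0.00309949; SD = √0.00309949 = 0.0557.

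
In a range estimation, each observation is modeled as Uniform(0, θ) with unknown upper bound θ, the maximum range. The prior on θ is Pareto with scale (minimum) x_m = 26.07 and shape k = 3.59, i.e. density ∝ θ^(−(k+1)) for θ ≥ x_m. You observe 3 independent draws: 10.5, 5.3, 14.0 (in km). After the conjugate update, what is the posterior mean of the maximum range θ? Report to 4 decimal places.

A Pareto(scale x_m, shape k) prior on the upper bound θ of Uniform(0, θ) is conjugate: posterior is Pareto(max(x_m, max xᵢ), k + n).
Sample maximum = 14.0; prior scale x_m = 26.07 → posterior scale = max = 26.07.
Posterior shape = 3.59 + 3 = 6.59.
E[θ|data] = k·x_m/(k−1) = 6.59·26.07/5.59 = 30.7337.

30.7337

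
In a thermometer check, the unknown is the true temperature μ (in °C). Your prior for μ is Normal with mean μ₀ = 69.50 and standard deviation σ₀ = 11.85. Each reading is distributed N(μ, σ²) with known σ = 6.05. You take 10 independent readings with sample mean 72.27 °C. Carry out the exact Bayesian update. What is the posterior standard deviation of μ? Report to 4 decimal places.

1.8887

For Normal data with known variance σ², a Normal(μ₀, σ₀²) prior on μ is conjugate. Posterior precision = 1/σ₀² + n/σ²; posterior mean is the precision-weighted average of μ₀ and x̄.
σ₀² = 11.85² = 140.4225, σ² = 6.05² = 36.6025; σ² + n·σ₀² = 36.6025 + 10·140.4225 = 1440.8275.
Posterior precision = 1/σ₀² + n/σ² = 1/140.4225 + 10/36.6025 = (σ² + n·σ₀²)/(σ₀²σ²) = 1440.8275/(140.4225·36.6025); posterior variance σₙ² = σ₀²σ²/(σ² + n·σ₀²) = 140.4225·36.6025/1440.8275 = 3.567266.
Posterior SD = √σₙ² = √(140.4225·36.6025/1440.8275) = 1.8887.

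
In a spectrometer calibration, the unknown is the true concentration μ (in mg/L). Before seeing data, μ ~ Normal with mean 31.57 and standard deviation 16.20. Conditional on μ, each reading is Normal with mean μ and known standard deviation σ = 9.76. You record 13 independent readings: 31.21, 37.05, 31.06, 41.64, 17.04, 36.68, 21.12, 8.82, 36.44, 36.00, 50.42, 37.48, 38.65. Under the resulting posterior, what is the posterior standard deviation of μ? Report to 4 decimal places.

For Normal data with known variance σ², a Normal(μ₀, σ₀²) prior on μ is conjugate. Posterior precision = 1/σ₀² + n/σ²; posterior mean is the precision-weighted average of μ₀ and x̄.
σ₀² = 16.20² = 262.44, σ² = 9.76² = 95.2576; σ² + n·σ₀² = 95.2576 + 13·262.44 = 3506.9776.
Posterior precision = 1/σ₀² + n/σ² = 1/262.44 + 13/95.2576 = (σ² + n·σ₀²)/(σ₀²σ²) = 3506.9776/(262.44·95.2576); posterior variance σₙ² = σ₀²σ²/(σ² + n·σ₀²) = 262.44·95.2576/3506.9776 = 7.128476.
Posterior SD = √σₙ² = √(262.44·95.2576/3506.9776) = 2.6699.

2.6699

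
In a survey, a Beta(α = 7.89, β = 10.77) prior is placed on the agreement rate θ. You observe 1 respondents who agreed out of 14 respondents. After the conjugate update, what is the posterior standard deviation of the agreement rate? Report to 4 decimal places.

0.0767

The Beta prior is conjugate to a Binomial/Bernoulli likelihood; the update adds successes to α and failures to β.
Posterior: Beta(α+k, β+n−k) = Beta(7.89+1, 10.77+13) = Beta(8.89, 23.77).
Var = αβ/((α+β)²(α+β+1)) = 8.89·23.77/(32.66²·33.66) = 0.00588551; SD = √0.00588551 = 0.0767.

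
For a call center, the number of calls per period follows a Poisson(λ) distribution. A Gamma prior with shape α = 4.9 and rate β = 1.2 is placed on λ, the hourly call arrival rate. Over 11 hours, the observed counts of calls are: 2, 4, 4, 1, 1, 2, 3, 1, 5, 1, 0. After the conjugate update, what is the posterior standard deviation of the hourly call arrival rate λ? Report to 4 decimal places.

0.4406

With a Gamma(shape α, rate β) prior, the Poisson likelihood is conjugate: the posterior is Gamma(α + ΣXᵢ, β + n).
Sum of counts S = 24 over n = 11 hours.
Posterior: Gamma(α+S, β+n) = Gamma(4.9+24, 1.2+11) = Gamma(28.9, 12.2).
SD = √α/β = √28.9/12.2 = 0.4406.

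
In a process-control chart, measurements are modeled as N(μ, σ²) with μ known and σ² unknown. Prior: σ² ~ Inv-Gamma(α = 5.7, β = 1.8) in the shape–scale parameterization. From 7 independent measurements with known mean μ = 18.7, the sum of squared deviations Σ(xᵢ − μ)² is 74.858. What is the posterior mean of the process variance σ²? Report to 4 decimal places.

With known mean μ and an Inverse-Gamma(α, β) prior on σ², the Normal likelihood is conjugate: posterior is Inv-Gamma(α + n/2, β + Σ(xᵢ−μ)²/2).
Posterior: Inv-Gamma(5.7 + 7/2, 1.8 + 74.858/2) = Inv-Gamma(9.20, 39.2290).
E[σ²|data] = β/(α−1) = 39.2290/8.20 = 4.7840.

4.7840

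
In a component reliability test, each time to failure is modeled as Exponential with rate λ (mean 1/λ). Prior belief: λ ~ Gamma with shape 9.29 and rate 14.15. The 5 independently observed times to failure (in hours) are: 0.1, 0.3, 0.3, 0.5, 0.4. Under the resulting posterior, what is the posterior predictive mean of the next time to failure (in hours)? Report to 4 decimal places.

1.1851

With a Gamma(shape α, rate β) prior on the exponential rate λ, the posterior after n observations with total T = Σxᵢ is Gamma(α+n, β+T).
Sum of observations T = 1.6 hours; n = 5.
Posterior: Gamma(9.29+5, 14.15+1.6) = Gamma(14.29, 15.75).
The predictive distribution for the next observation is Lomax; its mean is β/(α−1) = 15.75/13.29 = 1.1851.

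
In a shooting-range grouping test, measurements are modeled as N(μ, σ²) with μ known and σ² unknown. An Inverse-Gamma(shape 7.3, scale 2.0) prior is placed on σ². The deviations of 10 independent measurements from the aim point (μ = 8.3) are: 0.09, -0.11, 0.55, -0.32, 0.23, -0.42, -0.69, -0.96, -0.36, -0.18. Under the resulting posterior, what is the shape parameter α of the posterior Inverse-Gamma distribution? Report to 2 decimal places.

With known mean μ and an Inverse-Gamma(α, β) prior on σ², the Normal likelihood is conjugate: posterior is Inv-Gamma(α + n/2, β + Σ(xᵢ−μ)²/2).
Σ(xᵢ−μ)² = (0.09)² + (-0.11)² + (0.55)² + (-0.32)² + (0.23)² + (-0.42)² + (-0.69)² + (-0.96)² + (-0.36)² + (-0.18)² = 2.2141.
Posterior: Inv-Gamma(7.3 + 10/2, 2.0 + 2.2141/2) = Inv-Gamma(12.30, 3.10705).
Posterior α = 12.30.

12.30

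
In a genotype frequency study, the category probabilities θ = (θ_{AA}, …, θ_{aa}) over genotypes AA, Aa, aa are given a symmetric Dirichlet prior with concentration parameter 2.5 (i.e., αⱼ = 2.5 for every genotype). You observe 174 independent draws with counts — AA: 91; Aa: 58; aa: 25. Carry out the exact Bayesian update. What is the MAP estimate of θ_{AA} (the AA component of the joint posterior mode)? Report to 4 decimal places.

0.5182

The Dirichlet prior is conjugate to the Multinomial likelihood: each posterior αⱼ = prior αⱼ + observed count nⱼ.
Posterior concentration: (93.5, 60.5, 27.5), total = 181.5.
Joint mode component: (α_{AA}−1)/(Σα−K) = 92.5/178.5 = 0.5182.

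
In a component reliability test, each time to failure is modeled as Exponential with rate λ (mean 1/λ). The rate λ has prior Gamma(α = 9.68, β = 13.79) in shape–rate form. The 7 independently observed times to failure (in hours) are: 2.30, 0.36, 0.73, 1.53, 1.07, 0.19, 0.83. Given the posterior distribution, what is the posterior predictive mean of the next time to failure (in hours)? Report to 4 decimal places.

With a Gamma(shape α, rate β) prior on the exponential rate λ, the posterior after n observations with total T = Σxᵢ is Gamma(α+n, β+T).
Sum of observations T = 7.01 hours; n = 7.
Posterior: Gamma(9.68+7, 13.79+7.01) = Gamma(16.68, 20.80).
The predictive distribution for the next observation is Lomax; its mean is β/(α−1) = 20.80/15.68 = 1.3265.

1.3265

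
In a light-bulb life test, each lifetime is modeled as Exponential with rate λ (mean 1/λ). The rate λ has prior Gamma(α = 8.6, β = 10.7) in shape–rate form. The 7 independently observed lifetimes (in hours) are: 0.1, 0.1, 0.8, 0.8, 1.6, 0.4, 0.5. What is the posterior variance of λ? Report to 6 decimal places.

With a Gamma(shape α, rate β) prior on the exponential rate λ, the posterior after n observations with total T = Σxᵢ is Gamma(α+n, β+T).
Sum of observations T = 4.3 hours; n = 7.
Posterior: Gamma(8.6+7, 10.7+4.3) = Gamma(15.6, 15.0).
Var = α/β² = 0.069333.

0.069333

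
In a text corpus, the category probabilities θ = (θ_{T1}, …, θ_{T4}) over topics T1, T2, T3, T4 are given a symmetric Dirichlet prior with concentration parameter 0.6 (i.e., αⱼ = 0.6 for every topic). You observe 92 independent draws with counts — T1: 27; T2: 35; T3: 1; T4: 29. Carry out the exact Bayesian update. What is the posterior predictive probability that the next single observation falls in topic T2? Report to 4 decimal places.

The Dirichlet prior is conjugate to the Multinomial likelihood: each posterior αⱼ = prior αⱼ + observed count nⱼ.
Posterior concentration: (27.6, 35.6, 1.6, 29.6), total = 94.4.
P(next = T2 | data) = α_{T2}/Σα = 0.3771.

0.3771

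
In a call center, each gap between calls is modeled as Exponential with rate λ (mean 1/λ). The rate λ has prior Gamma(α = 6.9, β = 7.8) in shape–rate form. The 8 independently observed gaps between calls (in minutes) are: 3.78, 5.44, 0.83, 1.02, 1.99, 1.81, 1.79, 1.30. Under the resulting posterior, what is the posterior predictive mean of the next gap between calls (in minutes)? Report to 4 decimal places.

1.8532

With a Gamma(shape α, rate β) prior on the exponential rate λ, the posterior after n observations with total T = Σxᵢ is Gamma(α+n, β+T).
Sum of observations T = 17.96 minutes; n = 8.
Posterior: Gamma(6.9+8, 7.8+17.96) = Gamma(14.9, 25.76).
The predictive distribution for the next observation is Lomax; its mean is β/(α−1) = 25.76/13.9 = 1.8532.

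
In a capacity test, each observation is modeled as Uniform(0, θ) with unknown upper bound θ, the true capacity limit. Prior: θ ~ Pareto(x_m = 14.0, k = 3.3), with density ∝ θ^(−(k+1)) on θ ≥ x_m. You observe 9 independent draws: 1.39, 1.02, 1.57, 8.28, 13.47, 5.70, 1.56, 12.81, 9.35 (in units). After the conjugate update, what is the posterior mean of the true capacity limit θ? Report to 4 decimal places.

15.2389

A Pareto(scale x_m, shape k) prior on the upper bound θ of Uniform(0, θ) is conjugate: posterior is Pareto(max(x_m, max xᵢ), k + n).
Sample maximum = 13.47; prior scale x_m = 14.0 → posterior scale = max = 14.00.
Posterior shape = 3.3 + 9 = 12.3.
E[θ|data] = k·x_m/(k−1) = 12.3·14.00/11.3 = 15.2389.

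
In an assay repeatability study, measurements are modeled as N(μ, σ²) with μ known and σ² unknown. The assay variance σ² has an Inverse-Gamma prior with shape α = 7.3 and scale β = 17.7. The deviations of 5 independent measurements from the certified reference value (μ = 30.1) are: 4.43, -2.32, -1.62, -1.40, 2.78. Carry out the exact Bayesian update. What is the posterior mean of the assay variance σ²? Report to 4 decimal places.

With known mean μ and an Inverse-Gamma(α, β) prior on σ², the Normal likelihood is conjugate: posterior is Inv-Gamma(α + n/2, β + Σ(xᵢ−μ)²/2).
Σ(xᵢ−μ)² = (4.43)² + (-2.32)² + (-1.62)² + (-1.40)² + (2.78)² = 37.3201.
Posterior: Inv-Gamma(7.3 + 5/2, 17.7 + 37.3201/2) = Inv-Gamma(9.80, 36.36005).
E[σ²|data] = β/(α−1) = 36.36005/8.80 = 4.1318.

4.1318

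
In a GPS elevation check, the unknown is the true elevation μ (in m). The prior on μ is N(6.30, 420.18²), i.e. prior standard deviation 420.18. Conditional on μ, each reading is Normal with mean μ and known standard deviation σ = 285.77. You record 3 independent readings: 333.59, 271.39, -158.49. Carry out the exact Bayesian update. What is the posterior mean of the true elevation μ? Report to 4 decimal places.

129.7898

For Normal data with known variance σ², a Normal(μ₀, σ₀²) prior on μ is conjugate. Posterior precision = 1/σ₀² + n/σ²; posterior mean is the precision-weighted average of μ₀ and x̄.
Σxᵢ = 333.59 + 271.39 + (-158.49) = 446.49, so n·x̄ = 446.49.
σ₀² = 420.18² = 176551.2324, σ² = 285.77² = 81664.4929; σ² + n·σ₀² = 81664.4929 + 3·176551.2324 = 611318.1901.
Posterior mean = (μ₀/σ₀² + n·x̄/σ²)/(1/σ₀² + n/σ²) = (σ²·μ₀ + σ₀²·n·x̄)/(σ² + n·σ₀²) = (81664.4929·6.30 + 176551.2324·446.49)/611318.1901 = 79342846.059546/611318.1901 = 129.7898.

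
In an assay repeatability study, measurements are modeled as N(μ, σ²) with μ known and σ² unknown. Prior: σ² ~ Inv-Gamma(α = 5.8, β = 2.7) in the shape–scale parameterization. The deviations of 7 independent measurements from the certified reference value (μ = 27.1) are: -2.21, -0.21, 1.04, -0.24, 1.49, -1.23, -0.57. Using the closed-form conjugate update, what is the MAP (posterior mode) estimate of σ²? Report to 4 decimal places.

With known mean μ and an Inverse-Gamma(α, β) prior on σ², the Normal likelihood is conjugate: posterior is Inv-Gamma(α + n/2, β + Σ(xᵢ−μ)²/2).
Σ(xᵢ−μ)² = (-2.21)² + (-0.21)² + (1.04)² + (-0.24)² + (1.49)² + (-1.23)² + (-0.57)² = 10.1253.
Posterior: Inv-Gamma(5.8 + 7/2, 2.7 + 10.1253/2) = Inv-Gamma(9.30, 7.76265).
Mode = β/(α+1) = 7.76265/10.30 = 0.7537.

0.7537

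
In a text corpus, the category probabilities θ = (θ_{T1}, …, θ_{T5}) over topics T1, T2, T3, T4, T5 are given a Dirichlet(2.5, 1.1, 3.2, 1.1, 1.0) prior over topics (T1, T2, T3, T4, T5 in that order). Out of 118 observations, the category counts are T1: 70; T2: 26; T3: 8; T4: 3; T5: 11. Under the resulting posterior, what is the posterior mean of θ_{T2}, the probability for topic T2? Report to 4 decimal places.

0.2136

The Dirichlet prior is conjugate to the Multinomial likelihood: each posterior αⱼ = prior αⱼ + observed count nⱼ.
Posterior concentration: (72.5, 27.1, 11.2, 4.1, 12.0), total = 126.9.
E[θ_{T2}|data] = α_{T2}/Σα = 27.1/126.9 = 0.2136.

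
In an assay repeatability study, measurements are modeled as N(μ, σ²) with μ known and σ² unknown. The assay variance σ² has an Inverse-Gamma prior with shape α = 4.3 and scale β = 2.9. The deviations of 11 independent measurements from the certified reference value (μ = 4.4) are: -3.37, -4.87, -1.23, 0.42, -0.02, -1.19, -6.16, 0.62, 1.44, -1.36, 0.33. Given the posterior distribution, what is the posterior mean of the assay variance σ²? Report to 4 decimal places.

4.9058

With known mean μ and an Inverse-Gamma(α, β) prior on σ², the Normal likelihood is conjugate: posterior is Inv-Gamma(α + n/2, β + Σ(xᵢ−μ)²/2).
Σ(xᵢ−μ)² = (-3.37)² + (-4.87)² + (-1.23)² + (0.42)² + (-0.02)² + (-1.19)² + (-6.16)² + (0.62)² + (1.44)² + (-1.36)² + (0.33)² = 80.5417.
Posterior: Inv-Gamma(4.3 + 11/2, 2.9 + 80.5417/2) = Inv-Gamma(9.80, 43.17085).
E[σ²|data] = β/(α−1) = 43.17085/8.80 = 4.9058.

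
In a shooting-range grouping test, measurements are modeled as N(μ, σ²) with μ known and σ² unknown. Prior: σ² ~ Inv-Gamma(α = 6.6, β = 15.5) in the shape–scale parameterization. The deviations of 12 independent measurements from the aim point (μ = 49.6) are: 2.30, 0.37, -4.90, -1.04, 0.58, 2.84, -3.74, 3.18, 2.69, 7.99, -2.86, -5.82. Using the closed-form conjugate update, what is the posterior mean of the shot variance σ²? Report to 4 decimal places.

With known mean μ and an Inverse-Gamma(α, β) prior on σ², the Normal likelihood is conjugate: posterior is Inv-Gamma(α + n/2, β + Σ(xᵢ−μ)²/2).
Σ(xᵢ−μ)² = (2.30)² + (0.37)² + (-4.90)² + (-1.04)² + (0.58)² + (2.84)² + (-3.74)² + (3.18)² + (2.69)² + (7.99)² + (-2.86)² + (-5.82)² = 176.1487.
Posterior: Inv-Gamma(6.6 + 12/2, 15.5 + 176.1487/2) = Inv-Gamma(12.60, 103.57435).
E[σ²|data] = β/(α−1) = 103.57435/11.60 = 8.9288.

8.9288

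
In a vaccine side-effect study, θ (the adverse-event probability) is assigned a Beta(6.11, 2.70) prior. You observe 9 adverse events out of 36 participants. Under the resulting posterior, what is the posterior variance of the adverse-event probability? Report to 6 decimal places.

The Beta prior is conjugate to a Binomial/Bernoulli likelihood; the update adds successes to α and failures to β.
Posterior: Beta(α+k, β+n−k) = Beta(6.11+9, 2.70+27) = Beta(15.11, 29.70).
Var = αβ/((α+β)²(α+β+1)) = 15.11·29.70/(44.81²·45.81) = 0.004879.

0.004879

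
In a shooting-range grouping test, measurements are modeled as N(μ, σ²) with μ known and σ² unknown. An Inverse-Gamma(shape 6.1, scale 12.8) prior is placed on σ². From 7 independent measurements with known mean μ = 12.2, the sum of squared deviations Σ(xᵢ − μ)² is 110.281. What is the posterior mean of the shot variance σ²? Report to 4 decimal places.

With known mean μ and an Inverse-Gamma(α, β) prior on σ², the Normal likelihood is conjugate: posterior is Inv-Gamma(α + n/2, β + Σ(xᵢ−μ)²/2).
Posterior: Inv-Gamma(6.1 + 7/2, 12.8 + 110.281/2) = Inv-Gamma(9.60, 67.9405).
E[σ²|data] = β/(α−1) = 67.9405/8.60 = 7.9001.

7.9001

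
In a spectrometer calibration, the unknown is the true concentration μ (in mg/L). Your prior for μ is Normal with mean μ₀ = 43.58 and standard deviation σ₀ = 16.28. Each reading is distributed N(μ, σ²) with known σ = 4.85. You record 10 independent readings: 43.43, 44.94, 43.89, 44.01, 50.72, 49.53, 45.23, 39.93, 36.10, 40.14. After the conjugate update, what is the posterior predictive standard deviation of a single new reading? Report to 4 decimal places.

For Normal data with known variance σ², a Normal(μ₀, σ₀²) prior on μ is conjugate. Posterior precision = 1/σ₀² + n/σ²; posterior mean is the precision-weighted average of μ₀ and x̄.
σ₀² = 16.28² = 265.0384, σ² = 4.85² = 23.5225; σ² + n·σ₀² = 23.5225 + 10·265.0384 = 2673.9065.
Posterior precision = 1/σ₀² + n/σ² = 1/265.0384 + 10/23.5225 = (σ² + n·σ₀²)/(σ₀²σ²) = 2673.9065/(265.0384·23.5225); posterior variance σₙ² = σ₀²σ²/(σ² + n·σ₀²) = 265.0384·23.5225/2673.9065 = 2.331557.
Predictive variance for one new observation = σₙ² + σ² = 265.0384·23.5225/2673.9065 + 23.5225 = σ²·(σ₀² + 2673.9065)/2673.9065 = 23.5225·2938.9449/2673.9065 = 25.854057; SD = √(23.5225·2938.9449/2673.9065) = 5.0847.

5.0847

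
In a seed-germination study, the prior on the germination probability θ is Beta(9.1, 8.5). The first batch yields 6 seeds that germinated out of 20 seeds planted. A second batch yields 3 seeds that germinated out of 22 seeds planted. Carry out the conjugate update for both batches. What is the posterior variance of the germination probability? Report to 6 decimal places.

0.003489

The Beta prior is conjugate to a Binomial/Bernoulli likelihood; the update adds successes to α and failures to β.
After batch 1: Beta(9.1+6, 8.5+14) = Beta(15.1, 22.5).
After batch 2: Beta(15.1+3, 22.5+19) = Beta(18.1, 41.5).
Var = αβ/((α+β)²(α+β+1)) = 18.1·41.5/(59.6²·60.6) = 0.003489.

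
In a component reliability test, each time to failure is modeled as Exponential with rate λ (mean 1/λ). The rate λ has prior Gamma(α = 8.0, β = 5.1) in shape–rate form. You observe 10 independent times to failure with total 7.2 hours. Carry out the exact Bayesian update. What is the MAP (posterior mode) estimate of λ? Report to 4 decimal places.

With a Gamma(shape α, rate β) prior on the exponential rate λ, the posterior after n observations with total T = Σxᵢ is Gamma(α+n, β+T).
Posterior: Gamma(8.0+10, 5.1+7.2) = Gamma(18.0, 12.3).
Mode = (α−1)/β = 1.3821.

1.3821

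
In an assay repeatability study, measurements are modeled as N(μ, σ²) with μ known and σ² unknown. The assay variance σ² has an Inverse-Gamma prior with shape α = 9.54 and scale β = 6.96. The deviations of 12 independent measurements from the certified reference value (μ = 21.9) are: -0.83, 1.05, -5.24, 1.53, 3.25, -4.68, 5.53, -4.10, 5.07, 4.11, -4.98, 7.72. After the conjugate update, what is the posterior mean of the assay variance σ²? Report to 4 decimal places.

8.6782

With known mean μ and an Inverse-Gamma(α, β) prior on σ², the Normal likelihood is conjugate: posterior is Inv-Gamma(α + n/2, β + Σ(xᵢ−μ)²/2).
Σ(xᵢ−μ)² = (-0.83)² + (1.05)² + (-5.24)² + (1.53)² + (3.25)² + (-4.68)² + (5.53)² + (-4.10)² + (5.07)² + (4.11)² + (-4.98)² + (7.72)² = 238.4415.
Posterior: Inv-Gamma(9.54 + 12/2, 6.96 + 238.4415/2) = Inv-Gamma(15.54, 126.18075).
E[σ²|data] = β/(α−1) = 126.18075/14.54 = 8.6782.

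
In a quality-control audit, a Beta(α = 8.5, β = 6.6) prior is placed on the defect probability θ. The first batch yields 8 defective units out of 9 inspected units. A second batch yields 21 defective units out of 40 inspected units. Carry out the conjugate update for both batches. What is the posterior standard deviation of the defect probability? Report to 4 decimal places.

The Beta prior is conjugate to a Binomial/Bernoulli likelihood; the update adds successes to α and failures to β.
After batch 1: Beta(8.5+8, 6.6+1) = Beta(16.5, 7.6).
After batch 2: Beta(16.5+21, 7.6+19) = Beta(37.5, 26.6).
Var = αβ/((α+β)²(α+β+1)) = 37.5·26.6/(64.1²·65.1) = 0.00372920; SD = √0.00372920 = 0.0611.

0.0611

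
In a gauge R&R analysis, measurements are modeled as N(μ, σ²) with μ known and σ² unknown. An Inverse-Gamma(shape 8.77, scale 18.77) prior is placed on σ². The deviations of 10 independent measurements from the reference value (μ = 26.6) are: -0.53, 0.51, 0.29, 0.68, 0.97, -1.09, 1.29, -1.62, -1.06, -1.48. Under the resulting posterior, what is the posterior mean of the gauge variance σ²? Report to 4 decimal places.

With known mean μ and an Inverse-Gamma(α, β) prior on σ², the Normal likelihood is conjugate: posterior is Inv-Gamma(α + n/2, β + Σ(xᵢ−μ)²/2).
Σ(xᵢ−μ)² = (-0.53)² + (0.51)² + (0.29)² + (0.68)² + (0.97)² + (-1.09)² + (1.29)² + (-1.62)² + (-1.06)² + (-1.48)² = 10.8190.
Posterior: Inv-Gamma(8.77 + 10/2, 18.77 + 10.8190/2) = Inv-Gamma(13.77, 24.17950).
E[σ²|data] = β/(α−1) = 24.17950/12.77 = 1.8935.

1.8935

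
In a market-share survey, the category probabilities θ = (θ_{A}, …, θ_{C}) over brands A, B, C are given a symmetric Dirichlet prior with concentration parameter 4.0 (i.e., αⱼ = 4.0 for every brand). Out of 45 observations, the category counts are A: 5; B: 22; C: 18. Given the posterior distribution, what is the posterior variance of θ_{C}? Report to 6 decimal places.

The Dirichlet prior is conjugate to the Multinomial likelihood: each posterior αⱼ = prior αⱼ + observed count nⱼ.
Posterior concentration: (9.0, 26.0, 22.0), total = 57.0.
Var[θ_j] = α_j(Σα−α_j)/((Σα)²(Σα+1)) = 22.0·35.0/(57.0²·58.0) = 0.004086.

0.004086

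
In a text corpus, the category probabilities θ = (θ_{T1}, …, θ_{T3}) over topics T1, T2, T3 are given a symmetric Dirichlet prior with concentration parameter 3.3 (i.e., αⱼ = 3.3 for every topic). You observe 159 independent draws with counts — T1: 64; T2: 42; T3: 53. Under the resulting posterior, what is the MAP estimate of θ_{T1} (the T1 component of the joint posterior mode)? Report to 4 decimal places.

The Dirichlet prior is conjugate to the Multinomial likelihood: each posterior αⱼ = prior αⱼ + observed count nⱼ.
Posterior concentration: (67.3, 45.3, 56.3), total = 168.9.
Joint mode component: (α_{T1}−1)/(Σα−K) = 66.3/165.9 = 0.3996.

0.3996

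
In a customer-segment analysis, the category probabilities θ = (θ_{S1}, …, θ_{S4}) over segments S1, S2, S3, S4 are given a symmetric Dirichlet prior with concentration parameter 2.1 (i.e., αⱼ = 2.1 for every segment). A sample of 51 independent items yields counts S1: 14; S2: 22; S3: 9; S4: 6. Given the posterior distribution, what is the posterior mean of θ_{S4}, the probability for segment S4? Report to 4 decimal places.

0.1364

The Dirichlet prior is conjugate to the Multinomial likelihood: each posterior αⱼ = prior αⱼ + observed count nⱼ.
Posterior concentration: (16.1, 24.1, 11.1, 8.1), total = 59.4.
E[θ_{S4}|data] = α_{S4}/Σα = 8.1/59.4 = 0.1364.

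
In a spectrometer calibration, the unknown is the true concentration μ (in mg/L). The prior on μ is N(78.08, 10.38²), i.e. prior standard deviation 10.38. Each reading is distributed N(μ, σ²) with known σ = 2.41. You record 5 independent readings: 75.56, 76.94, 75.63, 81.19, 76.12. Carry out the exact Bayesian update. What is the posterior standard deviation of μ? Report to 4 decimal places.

1.0720

For Normal data with known variance σ², a Normal(μ₀, σ₀²) prior on μ is conjugate. Posterior precision = 1/σ₀² + n/σ²; posterior mean is the precision-weighted average of μ₀ and x̄.
σ₀² = 10.38² = 107.7444, σ² = 2.41² = 5.8081; σ² + n·σ₀² = 5.8081 + 5·107.7444 = 544.5301.
Posterior precision = 1/σ₀² + n/σ² = 1/107.7444 + 5/5.8081 = (σ² + n·σ₀²)/(σ₀²σ²) = 544.5301/(107.7444·5.8081); posterior variance σₙ² = σ₀²σ²/(σ² + n·σ₀²) = 107.7444·5.8081/544.5301 = 1.149230.
Posterior SD = √σₙ² = √(107.7444·5.8081/544.5301) = 1.0720.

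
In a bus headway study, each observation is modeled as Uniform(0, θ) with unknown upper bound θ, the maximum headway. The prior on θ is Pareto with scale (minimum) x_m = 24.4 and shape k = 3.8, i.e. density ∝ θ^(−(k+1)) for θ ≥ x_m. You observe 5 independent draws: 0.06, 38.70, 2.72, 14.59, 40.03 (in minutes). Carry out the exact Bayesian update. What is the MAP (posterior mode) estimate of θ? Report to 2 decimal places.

A Pareto(scale x_m, shape k) prior on the upper bound θ of Uniform(0, θ) is conjugate: posterior is Pareto(max(x_m, max xᵢ), k + n).
Sample maximum = 40.03; prior scale x_m = 24.4 → posterior scale = max = 40.03.
Posterior shape = 3.8 + 5 = 8.8.
The Pareto density is decreasing on [x_m, ∞), so the mode is x_m = 40.03.

40.03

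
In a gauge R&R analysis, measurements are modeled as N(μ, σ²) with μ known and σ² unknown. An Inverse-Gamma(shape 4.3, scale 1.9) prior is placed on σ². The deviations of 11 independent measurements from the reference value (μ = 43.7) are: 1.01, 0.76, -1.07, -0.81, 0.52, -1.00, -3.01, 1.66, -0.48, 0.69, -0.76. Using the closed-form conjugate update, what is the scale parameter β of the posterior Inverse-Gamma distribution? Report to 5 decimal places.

With known mean μ and an Inverse-Gamma(α, β) prior on σ², the Normal likelihood is conjugate: posterior is Inv-Gamma(α + n/2, β + Σ(xᵢ−μ)²/2).
Σ(xᵢ−μ)² = (1.01)² + (0.76)² + (-1.07)² + (-0.81)² + (0.52)² + (-1.00)² + (-3.01)² + (1.66)² + (-0.48)² + (0.69)² + (-0.76)² = 17.7689.
Posterior: Inv-Gamma(4.3 + 11/2, 1.9 + 17.7689/2) = Inv-Gamma(9.80, 10.78445).
Posterior β = 10.78445.

10.78445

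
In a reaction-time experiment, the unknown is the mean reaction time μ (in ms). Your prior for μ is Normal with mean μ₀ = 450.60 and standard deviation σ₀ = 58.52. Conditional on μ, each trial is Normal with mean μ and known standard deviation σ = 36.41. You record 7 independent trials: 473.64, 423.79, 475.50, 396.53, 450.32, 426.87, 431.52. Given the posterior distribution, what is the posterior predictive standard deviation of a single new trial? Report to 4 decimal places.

For Normal data with known variance σ², a Normal(μ₀, σ₀²) prior on μ is conjugate. Posterior precision = 1/σ₀² + n/σ²; posterior mean is the precision-weighted average of μ₀ and x̄.
σ₀² = 58.52² = 3424.5904, σ² = 36.41² = 1325.6881; σ² + n·σ₀² = 1325.6881 + 7·3424.5904 = 25297.8209.
Posterior precision = 1/σ₀² + n/σ² = 1/3424.5904 + 7/1325.6881 = (σ² + n·σ₀²)/(σ₀²σ²) = 25297.8209/(3424.5904·1325.6881); posterior variance σₙ² = σ₀²σ²/(σ² + n·σ₀²) = 3424.5904·1325.6881/25297.8209 = 179.459676.
Predictive variance for one new observation = σₙ² + σ² = 3424.5904·1325.6881/25297.8209 + 1325.6881 = σ²·(σ₀² + 25297.8209)/25297.8209 = 1325.6881·28722.4113/25297.8209 = 1505.147776; SD = √(1325.6881·28722.4113/25297.8209) = 38.7962.

38.7962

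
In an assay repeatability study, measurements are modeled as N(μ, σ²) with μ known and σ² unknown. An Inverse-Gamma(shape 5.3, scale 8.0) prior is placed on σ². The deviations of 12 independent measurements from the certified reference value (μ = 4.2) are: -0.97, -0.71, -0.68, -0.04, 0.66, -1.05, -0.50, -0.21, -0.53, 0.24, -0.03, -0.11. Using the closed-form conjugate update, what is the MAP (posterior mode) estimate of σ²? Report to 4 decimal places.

0.8168

With known mean μ and an Inverse-Gamma(α, β) prior on σ², the Normal likelihood is conjugate: posterior is Inv-Gamma(α + n/2, β + Σ(xᵢ−μ)²/2).
Σ(xᵢ−μ)² = (-0.97)² + (-0.71)² + (-0.68)² + (-0.04)² + (0.66)² + (-1.05)² + (-0.50)² + (-0.21)² + (-0.53)² + (0.24)² + (-0.03)² + (-0.11)² = 4.0927.
Posterior: Inv-Gamma(5.3 + 12/2, 8.0 + 4.0927/2) = Inv-Gamma(11.30, 10.04635).
Mode = β/(α+1) = 10.04635/12.30 = 0.8168.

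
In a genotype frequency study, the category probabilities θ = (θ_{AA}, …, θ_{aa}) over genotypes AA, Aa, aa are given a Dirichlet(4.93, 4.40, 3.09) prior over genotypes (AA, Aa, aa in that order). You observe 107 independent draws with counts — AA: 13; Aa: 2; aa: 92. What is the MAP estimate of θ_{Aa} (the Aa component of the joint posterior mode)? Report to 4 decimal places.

0.0464

The Dirichlet prior is conjugate to the Multinomial likelihood: each posterior αⱼ = prior αⱼ + observed count nⱼ.
Posterior concentration: (17.93, 6.40, 95.09), total = 119.42.
Joint mode component: (α_{Aa}−1)/(Σα−K) = 5.40/116.42 = 0.0464.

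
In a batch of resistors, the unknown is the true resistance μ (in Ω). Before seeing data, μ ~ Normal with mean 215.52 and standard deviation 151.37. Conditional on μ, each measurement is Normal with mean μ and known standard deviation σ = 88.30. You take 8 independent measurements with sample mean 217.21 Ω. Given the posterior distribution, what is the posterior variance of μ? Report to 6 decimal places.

For Normal data with known variance σ², a Normal(μ₀, σ₀²) prior on μ is conjugate. Posterior precision = 1/σ₀² + n/σ²; posterior mean is the precision-weighted average of μ₀ and x̄.
σ₀² = 151.37² = 22912.8769, σ² = 88.30² = 7796.89; σ² + n·σ₀² = 7796.89 + 8·22912.8769 = 191099.9052.
Posterior precision = 1/σ₀² + n/σ² = 1/22912.8769 + 8/7796.89 = (σ² + n·σ₀²)/(σ₀²σ²) = 191099.9052/(22912.8769·7796.89); posterior variance σₙ² = σ₀²σ²/(σ² + n·σ₀²) = 22912.8769·7796.89/191099.9052 = 934.847040.

934.847040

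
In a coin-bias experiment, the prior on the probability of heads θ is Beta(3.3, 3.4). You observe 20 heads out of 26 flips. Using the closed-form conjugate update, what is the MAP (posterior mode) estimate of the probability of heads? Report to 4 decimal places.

0.7264

The Beta prior is conjugate to a Binomial/Bernoulli likelihood; the update adds successes to α and failures to β.
Posterior: Beta(α+k, β+n−k) = Beta(3.3+20, 3.4+6) = Beta(23.3, 9.4).
Mode of Beta(a,b) for a,b>1 is (a−1)/(a+b−2) = 22.3/30.7 = 0.7264.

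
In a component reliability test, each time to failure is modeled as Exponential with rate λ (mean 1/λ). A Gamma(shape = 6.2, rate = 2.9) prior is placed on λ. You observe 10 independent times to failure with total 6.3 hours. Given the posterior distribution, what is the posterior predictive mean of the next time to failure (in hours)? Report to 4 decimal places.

With a Gamma(shape α, rate β) prior on the exponential rate λ, the posterior after n observations with total T = Σxᵢ is Gamma(α+n, β+T).
Posterior: Gamma(6.2+10, 2.9+6.3) = Gamma(16.2, 9.2).
The predictive distribution for the next observation is Lomax; its mean is β/(α−1) = 9.2/15.2 = 0.6053.

0.6053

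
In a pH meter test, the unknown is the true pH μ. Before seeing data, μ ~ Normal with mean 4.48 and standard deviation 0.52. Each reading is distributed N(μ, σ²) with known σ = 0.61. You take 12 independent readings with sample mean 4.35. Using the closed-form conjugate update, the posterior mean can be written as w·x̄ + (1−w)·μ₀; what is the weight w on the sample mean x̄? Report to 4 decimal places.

0.8971

For Normal data with known variance σ², a Normal(μ₀, σ₀²) prior on μ is conjugate. Posterior precision = 1/σ₀² + n/σ²; posterior mean is the precision-weighted average of μ₀ and x̄.
σ₀² = 0.52² = 0.2704, σ² = 0.61² = 0.3721. Prior precision 1/σ₀² = 1/0.2704; data precision n/σ² = 12/0.3721.
w = (n/σ²)/(1/σ₀² + n/σ²) = n·σ₀²/(σ² + n·σ₀²) = 12·0.2704/(0.3721 + 12·0.2704) = 3.2448/3.6169 = 0.8971.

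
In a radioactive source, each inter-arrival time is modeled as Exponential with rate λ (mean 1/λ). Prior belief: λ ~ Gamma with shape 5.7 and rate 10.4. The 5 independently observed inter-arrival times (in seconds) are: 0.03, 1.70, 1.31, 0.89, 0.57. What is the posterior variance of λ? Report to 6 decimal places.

With a Gamma(shape α, rate β) prior on the exponential rate λ, the posterior after n observations with total T = Σxᵢ is Gamma(α+n, β+T).
Sum of observations T = 4.50 seconds; n = 5.
Posterior: Gamma(5.7+5, 10.4+4.50) = Gamma(10.7, 14.90).
Var = α/β² = 0.048196.

0.048196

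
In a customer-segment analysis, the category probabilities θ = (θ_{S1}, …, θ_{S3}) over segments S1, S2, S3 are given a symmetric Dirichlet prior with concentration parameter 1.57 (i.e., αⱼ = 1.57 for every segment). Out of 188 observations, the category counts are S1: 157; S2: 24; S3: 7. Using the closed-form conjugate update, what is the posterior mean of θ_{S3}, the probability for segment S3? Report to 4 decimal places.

The Dirichlet prior is conjugate to the Multinomial likelihood: each posterior αⱼ = prior αⱼ + observed count nⱼ.
Posterior concentration: (158.57, 25.57, 8.57), total = 192.71.
E[θ_{S3}|data] = α_{S3}/Σα = 8.57/192.71 = 0.0445.

0.0445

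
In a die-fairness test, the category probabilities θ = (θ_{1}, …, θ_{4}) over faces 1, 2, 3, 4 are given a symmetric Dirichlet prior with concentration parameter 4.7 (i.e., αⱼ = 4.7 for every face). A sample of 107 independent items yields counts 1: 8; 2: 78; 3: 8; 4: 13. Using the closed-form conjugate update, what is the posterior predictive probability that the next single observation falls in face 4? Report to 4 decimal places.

0.1407

The Dirichlet prior is conjugate to the Multinomial likelihood: each posterior αⱼ = prior αⱼ + observed count nⱼ.
Posterior concentration: (12.7, 82.7, 12.7, 17.7), total = 125.8.
P(next = 4 | data) = α_{4}/Σα = 0.1407.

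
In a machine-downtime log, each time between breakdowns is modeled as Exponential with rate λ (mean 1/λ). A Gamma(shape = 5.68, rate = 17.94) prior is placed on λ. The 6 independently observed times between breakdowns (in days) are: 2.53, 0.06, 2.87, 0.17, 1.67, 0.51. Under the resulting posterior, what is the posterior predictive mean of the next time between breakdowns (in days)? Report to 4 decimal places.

With a Gamma(shape α, rate β) prior on the exponential rate λ, the posterior after n observations with total T = Σxᵢ is Gamma(α+n, β+T).
Sum of observations T = 7.81 days; n = 6.
Posterior: Gamma(5.68+6, 17.94+7.81) = Gamma(11.68, 25.75).
The predictive distribution for the next observation is Lomax; its mean is β/(α−1) = 25.75/10.68 = 2.4110.

2.4110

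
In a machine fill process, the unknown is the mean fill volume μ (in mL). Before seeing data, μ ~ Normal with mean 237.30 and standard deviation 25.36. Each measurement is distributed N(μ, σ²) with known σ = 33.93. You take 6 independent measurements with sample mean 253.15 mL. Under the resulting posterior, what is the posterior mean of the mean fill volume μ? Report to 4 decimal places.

For Normal data with known variance σ², a Normal(μ₀, σ₀²) prior on μ is conjugate. Posterior precision = 1/σ₀² + n/σ²; posterior mean is the precision-weighted average of μ₀ and x̄.
n·x̄ = 6·253.15 = 1518.9.
σ₀² = 25.36² = 643.1296, σ² = 33.93² = 1151.2449; σ² + n·σ₀² = 1151.2449 + 6·643.1296 = 5010.0225.
Posterior mean = (μ₀/σ₀² + n·x̄/σ²)/(1/σ₀² + n/σ²) = (σ²·μ₀ + σ₀²·n·x̄)/(σ² + n·σ₀²) = (1151.2449·237.30 + 643.1296·1518.9)/5010.0225 = 1250039.96421/5010.0225 = 249.5079.

249.5079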